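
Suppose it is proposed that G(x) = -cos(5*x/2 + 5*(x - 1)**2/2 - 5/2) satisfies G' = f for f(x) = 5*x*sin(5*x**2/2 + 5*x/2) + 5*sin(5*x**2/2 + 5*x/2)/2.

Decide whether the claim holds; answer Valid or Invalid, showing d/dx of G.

d/dx[G] = 5*x*sin(5*x**2/2 - 5*x/2) - 5*sin(5*x**2/2 - 5*x/2)/2
d/dx[G] - f(x) = 5*x*sin(5*x**2/2 - 5*x/2) - 5*x*sin(5*x**2/2 + 5*x/2) - 5*sin(5*x**2/2 - 5*x/2)/2 - 5*sin(5*x**2/2 + 5*x/2)/2 != 0.

Invalid: d/dx[G] - f = 5*x*sin(5*x**2/2 - 5*x/2) - 5*x*sin(5*x**2/2 + 5*x/2) - 5*sin(5*x**2/2 - 5*x/2)/2 - 5*sin(5*x**2/2 + 5*x/2)/2, which is not 0.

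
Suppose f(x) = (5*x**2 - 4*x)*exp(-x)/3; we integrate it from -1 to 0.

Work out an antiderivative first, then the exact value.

Recognize the product-rule pattern: f = u'v + uv' with u = -5*x**2/3 - 2*x - 2, v = exp(-x), so integration by parts undoes it.
F(x) = -5*x**2*exp(-x)/3 - 2*x*exp(-x) - 2*exp(-x) is an antiderivative of f.
Check: d/dx[-5*x**2*exp(-x)/3 - 2*x*exp(-x) - 2*exp(-x)] = (5*x**2 - 4*x)*exp(-x)/3 = f(x).
F(0) = -2; F(-1) = -5*exp(1)/3.
Integral = F(0) - F(-1) = -2 + 5*exp(1)/3.

Antiderivative: F(x) = -5*x**2*exp(-x)/3 - 2*x*exp(-x) - 2*exp(-x); value = -2 + 5*exp(1)/3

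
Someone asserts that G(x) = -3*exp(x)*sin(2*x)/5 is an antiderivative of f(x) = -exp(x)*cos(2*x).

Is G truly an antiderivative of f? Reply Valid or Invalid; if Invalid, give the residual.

Invalid: d/dx[G] - f = -3*exp(x)*sin(2*x)/5 - exp(x)*cos(2*x)/5, which is not 0.

d/dx[G] = -3*exp(x)*sin(2*x)/5 - 6*exp(x)*cos(2*x)/5
d/dx[G] - f(x) = -3*exp(x)*sin(2*x)/5 - exp(x)*cos(2*x)/5 != 0.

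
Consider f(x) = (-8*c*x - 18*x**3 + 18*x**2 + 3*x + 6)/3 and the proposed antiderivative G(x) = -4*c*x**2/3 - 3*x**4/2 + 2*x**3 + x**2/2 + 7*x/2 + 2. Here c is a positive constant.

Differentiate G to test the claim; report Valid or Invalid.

d/dx[G] = -8*c*x/3 - 6*x**3 + 6*x**2 + x + 7/2
d/dx[G] - f(x) = 3/2 != 0.

Invalid: d/dx[G] - f = 3/2, which is not 0.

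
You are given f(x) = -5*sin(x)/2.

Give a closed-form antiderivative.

An antiderivative is F(x) = 5*cos(x)/2.

A first test for any F(x): its x-derivative must equal f(x) identically.
Check: d/dx[5*cos(x)/2] = -5*sin(x)/2 = f(x).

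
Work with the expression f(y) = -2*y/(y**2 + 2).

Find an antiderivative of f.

The substitution u = y**2 + 2 works: f is exactly (dF/du)*(du/dy) for that inner function.
Check: d/dy[-log(y**2 + 2)] = -2*y/(y**2 + 2) = f(y).

An antiderivative is F(y) = -log(y**2 + 2).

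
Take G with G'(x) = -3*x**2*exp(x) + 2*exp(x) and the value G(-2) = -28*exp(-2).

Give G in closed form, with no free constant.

G'(x) has the shape u'v + uv' for u = -3*x**2 + 6*x - 4 and v = exp(x) — it is the derivative of the product u*v.
A general antiderivative is (-3*x**2 + 6*x - 4)*exp(x) + C.
The condition gives C = -28*exp(-2) - (-28*exp(-2)) = 0.
So G(x) = -(3*x**2 - 6*x + 4)*exp(x).
Check: d/dx[-(3*x**2 - 6*x + 4)*exp(x)] = -3*x**2*exp(x) + 2*exp(x) = G'(x).

G(x) = -(3*x**2 - 6*x + 4)*exp(x)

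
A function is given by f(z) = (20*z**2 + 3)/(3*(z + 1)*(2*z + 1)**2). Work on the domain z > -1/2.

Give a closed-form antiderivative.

An antiderivative is F(z) = (-36*z*log(z + 1/2) + 46*z*log(z + 1) - 18*log(z + 1/2) + 23*log(z + 1) - 8)/(6*z + 3).

Factor the denominator (3*(z + 1)*(2*z + 1)**2) and decompose: f = -12/(2*z + 1) + 16/(3*(2*z + 1)**2) + 23/(3*(z + 1)); each piece integrates to a log, atan, or power term.
Check: d/dz[(-36*z*log(z + 1/2) + 46*z*log(z + 1) - 18*log(z + 1/2) + 23*log(z + 1) - 8)/(6*z + 3)] = (20*z**2 + 3)/(12*z**3 + 24*z**2 + 15*z + 3), which equals f(z).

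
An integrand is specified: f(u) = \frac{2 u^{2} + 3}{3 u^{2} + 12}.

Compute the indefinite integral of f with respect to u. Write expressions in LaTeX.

F(u) = \frac{4 u - 5 \operatorname{atan}{\left(\frac{u}{2} \right)}}{6} + C

Since d/du undoes antidifferentiation here, F'(u) = f(u) is required of F(u).
Check: d/du[\frac{4 u - 5 \operatorname{atan}{\left(\frac{u}{2} \right)}}{6}] = \frac{2 u^{2} + 3}{3 u^{2} + 12} = f(u).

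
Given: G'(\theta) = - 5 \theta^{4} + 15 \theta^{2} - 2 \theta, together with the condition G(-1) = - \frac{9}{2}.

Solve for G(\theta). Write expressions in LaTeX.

Integrate term by term and add the pieces.
A general antiderivative is - \theta^{5} + 5 \theta^{3} - \theta^{2} + C.
The condition gives C = - \frac{9}{2} - (-5) = \frac{1}{2}.
So G(\theta) = \frac{- 2 \theta^{5} + 10 \theta^{3} - 2 \theta^{2} + 1}{2}.
Check: d/d\theta[\frac{- 2 \theta^{5} + 10 \theta^{3} - 2 \theta^{2} + 1}{2}] = - 5 \theta^{4} + 15 \theta^{2} - 2 \theta = G'(\theta).

G(\theta) = \frac{- 2 \theta^{5} + 10 \theta^{3} - 2 \theta^{2} + 1}{2}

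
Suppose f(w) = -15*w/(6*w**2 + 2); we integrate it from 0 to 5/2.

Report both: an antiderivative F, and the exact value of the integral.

Antiderivative: F(w) = -5*log(4*w**2 + 4/3)/4; value = -5*log(79/3)/4 + 5*log(4/3)/4

f matches the chain-rule pattern g'(h)*h' with inner function h(w) = 4*w**2 + 4/3; substituting u = h(w) collapses the integral.
F(w) = -5*log(4*w**2 + 4/3)/4 is an antiderivative of f.
Check: d/dw[-5*log(4*w**2 + 4/3)/4] = -15*w/(6*w**2 + 2) = f(w).
F(5/2) = -5*log(79/3)/4; F(0) = -5*log(4/3)/4.
Integral = F(5/2) - F(0) = -5*log(79/3)/4 + 5*log(4/3)/4.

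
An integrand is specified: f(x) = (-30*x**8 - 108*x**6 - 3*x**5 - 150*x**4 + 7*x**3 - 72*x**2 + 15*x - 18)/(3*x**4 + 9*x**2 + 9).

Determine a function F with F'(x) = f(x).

An antiderivative is F(x) = (-12*x**5 - 12*x**3 - 3*x**2 - 12*x + 8*log(x**4/3 + x**2 + 1) + 4)/6.

A first test for any F(x): its x-derivative must equal f(x) identically.
Check: d/dx[(-12*x**5 - 12*x**3 - 3*x**2 - 12*x + 8*log(x**4/3 + x**2 + 1) + 4)/6] = (-30*x**8 - 108*x**6 - 3*x**5 - 150*x**4 + 7*x**3 - 72*x**2 + 15*x - 18)/(3*x**4 + 9*x**2 + 9) = f(x).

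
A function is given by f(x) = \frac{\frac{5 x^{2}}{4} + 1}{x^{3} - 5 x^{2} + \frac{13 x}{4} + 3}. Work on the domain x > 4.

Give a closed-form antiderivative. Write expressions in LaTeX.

Factor the denominator (\left(x - 4\right) \left(2 x - 3\right) \left(2 x + 1\right)) and decompose: f = \frac{7}{24 \left(2 x + 1\right)} - \frac{61}{40 \left(2 x - 3\right)} + \frac{28}{15 \left(x - 4\right)}; each piece integrates to a log, atan, or power term.
Check: d/dx[\frac{448 \log{\left(x - 4 \right)} - 183 \log{\left(x - \frac{3}{2} \right)} + 35 \log{\left(x + \frac{1}{2} \right)}}{240}] = \frac{5 x^{2} + 4}{4 x^{3} - 20 x^{2} + 13 x + 12}, which equals f(x).

An antiderivative is F(x) = \frac{448 \log{\left(x - 4 \right)} - 183 \log{\left(x - \frac{3}{2} \right)} + 35 \log{\left(x + \frac{1}{2} \right)}}{240}.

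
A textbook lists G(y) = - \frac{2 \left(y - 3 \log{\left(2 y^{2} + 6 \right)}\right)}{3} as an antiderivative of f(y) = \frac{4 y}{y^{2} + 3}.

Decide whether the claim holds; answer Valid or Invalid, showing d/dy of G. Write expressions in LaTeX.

Invalid: d/dy[G] - f = - \frac{2}{3}, which is not 0.

d/dy[G] = \frac{- 2 y^{2} + 12 y - 6}{3 y^{2} + 9}
d/dy[G] - f(y) = - \frac{2}{3} != 0.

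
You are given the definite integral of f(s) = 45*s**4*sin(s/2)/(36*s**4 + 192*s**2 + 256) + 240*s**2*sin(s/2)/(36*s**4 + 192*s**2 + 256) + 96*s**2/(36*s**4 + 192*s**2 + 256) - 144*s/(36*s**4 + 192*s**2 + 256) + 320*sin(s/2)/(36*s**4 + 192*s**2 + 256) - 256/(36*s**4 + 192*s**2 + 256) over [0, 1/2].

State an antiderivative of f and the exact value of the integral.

Integrate term by term and add the pieces.
F(s) = -4*s/(3*s**2/2 + 4) - 5*cos(s/2)/2 + 3/(3*s**2/2 + 4) is an antiderivative of f.
Check: d/ds[-4*s/(3*s**2/2 + 4) - 5*cos(s/2)/2 + 3/(3*s**2/2 + 4)] = (45*s**4*sin(s/2) + 240*s**2*sin(s/2) + 96*s**2 - 144*s + 320*sin(s/2) - 256)/(36*s**4 + 192*s**2 + 256), which equals f(s).
F(1/2) = 8/35 - 5*cos(1/4)/2; F(0) = -7/4.
Integral = F(1/2) - F(0) = 277/140 - 5*cos(1/4)/2.

Antiderivative: F(s) = -4*s/(3*s**2/2 + 4) - 5*cos(s/2)/2 + 3/(3*s**2/2 + 4); value = 277/140 - 5*cos(1/4)/2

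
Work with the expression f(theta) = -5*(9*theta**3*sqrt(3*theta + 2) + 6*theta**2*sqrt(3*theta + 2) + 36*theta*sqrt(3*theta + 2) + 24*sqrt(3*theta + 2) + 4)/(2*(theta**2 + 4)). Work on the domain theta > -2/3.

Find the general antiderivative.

F(theta) = -(3*theta + 2)**(5/2) - 5*atan(theta/2) + C

An antiderivative F(theta) passes only if d/dtheta[F] lands on f(theta) exactly.
Check: d/dtheta[-(3*theta + 2)**(5/2) - 5*atan(theta/2)] = (-45*theta**3*sqrt(3*theta + 2) - 30*theta**2*sqrt(3*theta + 2) - 180*theta*sqrt(3*theta + 2) - 120*sqrt(3*theta + 2) - 20)/(2*theta**2 + 8), which equals f(theta).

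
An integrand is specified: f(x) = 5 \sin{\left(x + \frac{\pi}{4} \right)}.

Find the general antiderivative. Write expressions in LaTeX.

A candidate is checked by its d/dx: the result must match f(x).
Check: d/dx[- 5 \cos{\left(x + \frac{\pi}{4} \right)}] = 5 \sin{\left(x + \frac{\pi}{4} \right)} = f(x).

F(x) = - 5 \cos{\left(x + \frac{\pi}{4} \right)} + C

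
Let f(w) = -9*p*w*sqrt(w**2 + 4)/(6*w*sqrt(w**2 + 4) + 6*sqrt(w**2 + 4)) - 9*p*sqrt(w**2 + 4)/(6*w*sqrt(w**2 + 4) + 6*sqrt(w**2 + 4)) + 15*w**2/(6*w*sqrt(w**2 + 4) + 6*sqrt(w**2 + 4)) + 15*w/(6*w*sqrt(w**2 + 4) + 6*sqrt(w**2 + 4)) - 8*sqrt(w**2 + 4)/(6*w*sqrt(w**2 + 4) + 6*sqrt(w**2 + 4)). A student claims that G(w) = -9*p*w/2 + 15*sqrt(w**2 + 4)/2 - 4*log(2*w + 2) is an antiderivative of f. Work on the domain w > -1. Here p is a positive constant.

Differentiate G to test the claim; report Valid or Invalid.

Invalid: d/dw[G] - f = (-9*p*w**3 - 9*p*w**2 - 36*p*w - 36*p + 15*w**2*sqrt(w**2 + 4) - 8*w**2 + 15*w*sqrt(w**2 + 4) - 32)/(3*w**3 + 3*w**2 + 12*w + 12), which is not 0.

d/dw[G] = (-9*p*w*sqrt(w**2 + 4) - 9*p*sqrt(w**2 + 4) + 15*w**2 + 15*w - 8*sqrt(w**2 + 4))/(2*w*sqrt(w**2 + 4) + 2*sqrt(w**2 + 4))
d/dw[G] - f(w) = (-9*p*w**3 - 9*p*w**2 - 36*p*w - 36*p + 15*w**2*sqrt(w**2 + 4) - 8*w**2 + 15*w*sqrt(w**2 + 4) - 32)/(3*w**3 + 3*w**2 + 12*w + 12) != 0.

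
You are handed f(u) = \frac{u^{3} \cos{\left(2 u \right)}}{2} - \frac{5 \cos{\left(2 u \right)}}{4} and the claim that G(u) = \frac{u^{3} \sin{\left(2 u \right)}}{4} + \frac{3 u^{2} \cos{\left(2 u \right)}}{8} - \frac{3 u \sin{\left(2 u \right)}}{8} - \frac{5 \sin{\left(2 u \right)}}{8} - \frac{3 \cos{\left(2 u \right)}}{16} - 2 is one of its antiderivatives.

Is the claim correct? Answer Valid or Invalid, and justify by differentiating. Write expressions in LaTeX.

d/du[G] = \frac{u^{3} \cos{\left(2 u \right)}}{2} - \frac{5 \cos{\left(2 u \right)}}{4}
This equals f(u) exactly, so the claim holds.

Valid - the claim checks out under differentiation.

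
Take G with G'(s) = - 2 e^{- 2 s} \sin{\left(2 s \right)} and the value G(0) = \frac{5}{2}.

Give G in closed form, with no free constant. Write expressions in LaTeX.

Whatever form G(s) takes, its d/ds must return the stated G'(s).
A general antiderivative is \frac{e^{- 2 s} \sin{\left(2 s \right)}}{2} + \frac{e^{- 2 s} \cos{\left(2 s \right)}}{2} + C.
The condition gives C = \frac{5}{2} - (\frac{1}{2}) = 2.
So G(s) = \frac{\left(4 e^{2 s} + \sin{\left(2 s \right)} + \cos{\left(2 s \right)}\right) e^{- 2 s}}{2}.
Check: d/ds[\frac{\left(4 e^{2 s} + \sin{\left(2 s \right)} + \cos{\left(2 s \right)}\right) e^{- 2 s}}{2}] = - 2 e^{- 2 s} \sin{\left(2 s \right)} = G'(s).

G(s) = \frac{\left(4 e^{2 s} + \sin{\left(2 s \right)} + \cos{\left(2 s \right)}\right) e^{- 2 s}}{2}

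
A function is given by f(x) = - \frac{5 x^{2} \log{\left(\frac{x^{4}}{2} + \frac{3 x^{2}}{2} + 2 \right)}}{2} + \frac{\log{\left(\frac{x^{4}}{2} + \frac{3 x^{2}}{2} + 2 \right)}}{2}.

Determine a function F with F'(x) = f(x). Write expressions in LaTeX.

Integrate term by term and add the pieces.
Check: d/dx[- \frac{15 x^{3} \log{\left(\frac{x^{4}}{2} + \frac{3 x^{2}}{2} + 2 \right)} - 20 x^{3} - 9 x \log{\left(\frac{x^{4}}{2} + \frac{3 x^{2}}{2} + 2 \right)} + 126 x + 42 \log{\left(x^{2} - x + 2 \right)} - 42 \log{\left(x^{2} + x + 2 \right)} - 24 \sqrt{7} \operatorname{atan}{\left(\frac{2 \sqrt{7} x}{7} - \frac{\sqrt{7}}{7} \right)} - 24 \sqrt{7} \operatorname{atan}{\left(\frac{2 \sqrt{7} x}{7} + \frac{\sqrt{7}}{7} \right)}}{18}] = - \frac{5 x^{2} \log{\left(\frac{x^{4}}{2} + \frac{3 x^{2}}{2} + 2 \right)}}{2} + \frac{\log{\left(\frac{x^{4}}{2} + \frac{3 x^{2}}{2} + 2 \right)}}{2} = f(x).

An antiderivative is F(x) = - \frac{15 x^{3} \log{\left(\frac{x^{4}}{2} + \frac{3 x^{2}}{2} + 2 \right)} - 20 x^{3} - 9 x \log{\left(\frac{x^{4}}{2} + \frac{3 x^{2}}{2} + 2 \right)} + 126 x + 42 \log{\left(x^{2} - x + 2 \right)} - 42 \log{\left(x^{2} + x + 2 \right)} - 24 \sqrt{7} \operatorname{atan}{\left(\frac{2 \sqrt{7} x}{7} - \frac{\sqrt{7}}{7} \right)} - 24 \sqrt{7} \operatorname{atan}{\left(\frac{2 \sqrt{7} x}{7} + \frac{\sqrt{7}}{7} \right)}}{18}.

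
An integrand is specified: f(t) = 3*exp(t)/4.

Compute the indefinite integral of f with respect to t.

F(t) = 3*exp(t)/4 + C

Recover f(t) by differentiating a candidate F(t); any mismatch rules it out.
Check: d/dt[3*exp(t)/4] = 3*exp(t)/4 = f(t).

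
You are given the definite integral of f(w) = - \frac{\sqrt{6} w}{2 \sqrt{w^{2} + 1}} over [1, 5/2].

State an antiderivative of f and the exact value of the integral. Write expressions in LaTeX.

f matches the chain-rule pattern g'(h)*h' with inner function h(w) = \frac{3 w^{2}}{2} + \frac{3}{2}; substituting u = h(w) collapses the integral.
F(w) = - \frac{\sqrt{6} \sqrt{w^{2} + 1}}{2} is an antiderivative of f.
Check: d/dw[- \frac{\sqrt{6} \sqrt{w^{2} + 1}}{2}] = - \frac{\sqrt{6} w}{2 \sqrt{w^{2} + 1}} = f(w).
F(5/2) = - \frac{\sqrt{174}}{4}; F(1) = - \sqrt{3}.
Integral = F(5/2) - F(1) = - \frac{\sqrt{174}}{4} + \sqrt{3}.

Antiderivative: F(w) = - \frac{\sqrt{6} \sqrt{w^{2} + 1}}{2}; value = - \frac{\sqrt{174}}{4} + \sqrt{3}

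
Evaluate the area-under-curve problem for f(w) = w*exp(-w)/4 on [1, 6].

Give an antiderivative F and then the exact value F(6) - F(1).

Antiderivative: F(w) = -(w + 1)*exp(-w)/4; value = -7*exp(-6)/4 + exp(-1)/2

f has the shape u'v + uv' for u = -w/4 - 1/4 and v = exp(-w) — it is the derivative of the product u*v.
F(w) = -(w + 1)*exp(-w)/4 is an antiderivative of f.
Check: d/dw[-(w + 1)*exp(-w)/4] = w*exp(-w)/4 = f(w).
F(6) = -7*exp(-6)/4; F(1) = -exp(-1)/2.
Integral = F(6) - F(1) = -7*exp(-6)/4 + exp(-1)/2.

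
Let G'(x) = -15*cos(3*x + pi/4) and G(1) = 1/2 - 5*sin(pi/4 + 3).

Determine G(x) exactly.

G(x) = 1/2 - 5*sin(3*x + pi/4)

Recover the given G'(x) by differentiating a candidate G(x); any mismatch rules it out.
A general antiderivative is -5*sin(3*x + pi/4) + C.
The condition gives C = 1/2 - 5*sin(pi/4 + 3) - (-5*sin(pi/4 + 3)) = 1/2.
So G(x) = 1/2 - 5*sin(3*x + pi/4).
Check: d/dx[1/2 - 5*sin(3*x + pi/4)] = -15*cos(3*x + pi/4) = G'(x).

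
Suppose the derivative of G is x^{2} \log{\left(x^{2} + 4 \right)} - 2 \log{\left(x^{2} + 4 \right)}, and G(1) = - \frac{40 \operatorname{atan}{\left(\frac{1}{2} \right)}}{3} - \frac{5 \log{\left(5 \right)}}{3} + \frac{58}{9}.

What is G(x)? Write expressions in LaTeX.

The integrand splits into summands that can be handled one at a time.
A general antiderivative is - \frac{2 x^{3}}{9} + \frac{20 x}{3} + \left(\frac{x^{3}}{3} - 2 x\right) \log{\left(x^{2} + 4 \right)} - \frac{40 \operatorname{atan}{\left(\frac{x}{2} \right)}}{3} + C.
The condition gives C = - \frac{40 \operatorname{atan}{\left(\frac{1}{2} \right)}}{3} - \frac{5 \log{\left(5 \right)}}{3} + \frac{58}{9} - (- \frac{40 \operatorname{atan}{\left(\frac{1}{2} \right)}}{3} - \frac{5 \log{\left(5 \right)}}{3} + \frac{58}{9}) = 0.
So G(x) = \frac{3 x^{3} \log{\left(x^{2} + 4 \right)} - 2 x^{3} - 18 x \log{\left(x^{2} + 4 \right)} + 60 x - 120 \operatorname{atan}{\left(\frac{x}{2} \right)}}{9}.
Check: d/dx[\frac{3 x^{3} \log{\left(x^{2} + 4 \right)} - 2 x^{3} - 18 x \log{\left(x^{2} + 4 \right)} + 60 x - 120 \operatorname{atan}{\left(\frac{x}{2} \right)}}{9}] = x^{2} \log{\left(x^{2} + 4 \right)} - 2 \log{\left(x^{2} + 4 \right)} = G'(x).

G(x) = \frac{3 x^{3} \log{\left(x^{2} + 4 \right)} - 2 x^{3} - 18 x \log{\left(x^{2} + 4 \right)} + 60 x - 120 \operatorname{atan}{\left(\frac{x}{2} \right)}}{9}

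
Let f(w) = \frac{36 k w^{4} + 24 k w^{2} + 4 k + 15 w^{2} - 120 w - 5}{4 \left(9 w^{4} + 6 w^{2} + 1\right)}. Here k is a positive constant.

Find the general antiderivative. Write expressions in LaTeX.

F(w) = \frac{12 k w^{3} + 4 k w - 5 w + 20}{4 \left(3 w^{2} + 1\right)} + C

A candidate is checked by its d/dw: the result must match f(w).
Check: d/dw[\frac{12 k w^{3} + 4 k w - 5 w + 20}{4 \left(3 w^{2} + 1\right)}] = \frac{36 k w^{4} + 24 k w^{2} + 4 k + 15 w^{2} - 120 w - 5}{36 w^{4} + 24 w^{2} + 4}, which equals f(w).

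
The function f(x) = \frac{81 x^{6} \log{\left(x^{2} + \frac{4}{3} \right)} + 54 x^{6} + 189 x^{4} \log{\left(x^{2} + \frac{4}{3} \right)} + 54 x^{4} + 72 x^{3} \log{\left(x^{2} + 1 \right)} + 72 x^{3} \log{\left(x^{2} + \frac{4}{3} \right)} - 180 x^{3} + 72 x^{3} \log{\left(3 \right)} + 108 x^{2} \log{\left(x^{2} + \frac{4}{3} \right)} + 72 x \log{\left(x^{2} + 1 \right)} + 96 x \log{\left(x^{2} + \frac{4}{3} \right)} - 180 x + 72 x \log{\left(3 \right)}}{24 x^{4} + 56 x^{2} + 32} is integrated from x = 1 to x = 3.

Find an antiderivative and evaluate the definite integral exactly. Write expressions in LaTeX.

f has the shape u'v + uv' for u = \frac{9 x^{3}}{8} + \frac{3 \log{\left(3 x^{2} + 3 \right)}}{2} - \frac{15}{4} and v = \log{\left(x^{2} + \frac{4}{3} \right)} — it is the derivative of the product u*v.
F(x) = - \frac{3 \left(- \frac{3 x^{3}}{4} - \log{\left(3 x^{2} + 3 \right)} + \frac{5}{2}\right) \log{\left(x^{2} + \frac{4}{3} \right)}}{2} is an antiderivative of f.
Check: d/dx[- \frac{3 \left(- \frac{3 x^{3}}{4} - \log{\left(3 x^{2} + 3 \right)} + \frac{5}{2}\right) \log{\left(x^{2} + \frac{4}{3} \right)}}{2}] = \frac{81 x^{6} \log{\left(x^{2} + \frac{4}{3} \right)} + 54 x^{6} + 189 x^{4} \log{\left(x^{2} + \frac{4}{3} \right)} + 54 x^{4} + 72 x^{3} \log{\left(x^{2} + 1 \right)} + 72 x^{3} \log{\left(x^{2} + \frac{4}{3} \right)} - 180 x^{3} + 72 x^{3} \log{\left(3 \right)} + 108 x^{2} \log{\left(x^{2} + \frac{4}{3} \right)} + 72 x \log{\left(x^{2} + 1 \right)} + 96 x \log{\left(x^{2} + \frac{4}{3} \right)} - 180 x + 72 x \log{\left(3 \right)}}{24 x^{4} + 56 x^{2} + 32} = f(x).
F(3) = \frac{3 \log{\left(\frac{31}{3} \right)} \log{\left(30 \right)}}{2} + \frac{213 \log{\left(\frac{31}{3} \right)}}{8}; F(1) = - \frac{21 \log{\left(\frac{7}{3} \right)}}{8} + \frac{3 \log{\left(\frac{7}{3} \right)} \log{\left(6 \right)}}{2}.
Integral = F(3) - F(1) = - \frac{3 \log{\left(\frac{7}{3} \right)} \log{\left(6 \right)}}{2} + \frac{21 \log{\left(\frac{7}{3} \right)}}{8} + \frac{3 \log{\left(\frac{31}{3} \right)} \log{\left(30 \right)}}{2} + \frac{213 \log{\left(\frac{31}{3} \right)}}{8}.

Antiderivative: F(x) = - \frac{3 \left(- \frac{3 x^{3}}{4} - \log{\left(3 x^{2} + 3 \right)} + \frac{5}{2}\right) \log{\left(x^{2} + \frac{4}{3} \right)}}{2}; value = - \frac{3 \log{\left(\frac{7}{3} \right)} \log{\left(6 \right)}}{2} + \frac{21 \log{\left(\frac{7}{3} \right)}}{8} + \frac{3 \log{\left(\frac{31}{3} \right)} \log{\left(30 \right)}}{2} + \frac{213 \log{\left(\frac{31}{3} \right)}}{8}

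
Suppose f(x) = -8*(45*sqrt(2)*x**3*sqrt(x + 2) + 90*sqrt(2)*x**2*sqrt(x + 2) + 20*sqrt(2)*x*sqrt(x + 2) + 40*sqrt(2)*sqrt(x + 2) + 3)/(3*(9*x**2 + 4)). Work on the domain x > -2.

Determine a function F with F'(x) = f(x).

Since d/dx undoes antidifferentiation here, F'(x) = f(x) is required of F(x).
Check: d/dx[-4*(2*x + 4)**(5/2)/3 - 4*atan(3*x/2)/3] = (-360*sqrt(2)*x**3*sqrt(x + 2) - 720*sqrt(2)*x**2*sqrt(x + 2) - 160*sqrt(2)*x*sqrt(x + 2) - 320*sqrt(2)*sqrt(x + 2) - 24)/(27*x**2 + 12), which equals f(x).

An antiderivative is F(x) = -4*(2*x + 4)**(5/2)/3 - 4*atan(3*x/2)/3.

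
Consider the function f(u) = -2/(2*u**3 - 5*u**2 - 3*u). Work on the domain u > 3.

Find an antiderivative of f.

An antiderivative is F(u) = 2*log(u)/3 - 2*log(u - 3)/21 - 4*log(u + 1/2)/7.

Factor the denominator (u*(u - 3)*(2*u + 1)) and decompose: f = -8/(7*(2*u + 1)) - 2/(21*(u - 3)) + 2/(3*u); each piece integrates to a log, atan, or power term.
Check: d/du[2*log(u)/3 - 2*log(u - 3)/21 - 4*log(u + 1/2)/7] = -2/(2*u**3 - 5*u**2 - 3*u) = f(u).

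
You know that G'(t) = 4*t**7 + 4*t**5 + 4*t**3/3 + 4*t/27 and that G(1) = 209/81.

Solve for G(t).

G(t) = (t**2 + 1/3)**4/2 + 1

The substitution u = t**2 + 1/3 works: G'(t) is exactly (dG/du)*(du/dt) for that inner function.
A general antiderivative is (t**2 + 1/3)**4/2 + C.
The condition gives C = 209/81 - (128/81) = 1.
So G(t) = (t**2 + 1/3)**4/2 + 1.
Check: d/dt[(t**2 + 1/3)**4/2 + 1] = 4*t**7 + 4*t**5 + 4*t**3/3 + 4*t/27 = G'(t).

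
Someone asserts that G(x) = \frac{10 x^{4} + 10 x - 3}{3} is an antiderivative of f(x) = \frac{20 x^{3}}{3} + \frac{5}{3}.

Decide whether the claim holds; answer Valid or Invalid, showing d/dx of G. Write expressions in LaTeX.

Invalid: d/dx[G] - f = \frac{20 x^{3}}{3} + \frac{5}{3}, which is not 0.

d/dx[G] = \frac{40 x^{3}}{3} + \frac{10}{3}
d/dx[G] - f(x) = \frac{20 x^{3}}{3} + \frac{5}{3} != 0.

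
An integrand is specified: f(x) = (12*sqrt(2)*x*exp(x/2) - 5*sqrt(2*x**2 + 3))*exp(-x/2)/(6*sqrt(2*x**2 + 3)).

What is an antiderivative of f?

Since d/dx undoes antidifferentiation here, F'(x) = f(x) is required of F(x).
Check: d/dx[2*sqrt(x**2 + 3/2) + 5*exp(-x/2)/3] = (12*sqrt(2)*x*exp(x/2) - 5*sqrt(2*x**2 + 3))*exp(-x/2)/(6*sqrt(2*x**2 + 3)) = f(x).

An antiderivative is F(x) = 2*sqrt(x**2 + 3/2) + 5*exp(-x/2)/3.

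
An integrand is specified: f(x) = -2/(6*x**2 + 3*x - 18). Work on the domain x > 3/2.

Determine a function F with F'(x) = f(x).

An antiderivative is F(x) = 2*(-log(x - 3/2) + log(x + 2))/21.

Factor the denominator (3*(x + 2)*(2*x - 3)) and decompose: f = -4/(21*(2*x - 3)) + 2/(21*(x + 2)); each piece integrates to a log, atan, or power term.
Check: d/dx[2*(-log(x - 3/2) + log(x + 2))/21] = -2/(6*x**2 + 3*x - 18) = f(x).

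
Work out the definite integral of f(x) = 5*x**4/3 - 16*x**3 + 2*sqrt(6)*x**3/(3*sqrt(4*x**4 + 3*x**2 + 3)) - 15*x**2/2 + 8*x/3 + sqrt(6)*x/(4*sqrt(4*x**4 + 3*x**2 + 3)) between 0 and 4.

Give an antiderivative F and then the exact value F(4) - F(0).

The integrand splits into summands that can be handled one at a time.
F(x) = x**5/3 - 4*x**4 - 5*x**3/2 + 4*x**2/3 + sqrt(6)*sqrt(4*x**4 + 3*x**2 + 3)/12 is an antiderivative of f.
Check: d/dx[x**5/3 - 4*x**4 - 5*x**3/2 + 4*x**2/3 + sqrt(6)*sqrt(4*x**4 + 3*x**2 + 3)/12] = (20*x**4*sqrt(4*x**4 + 3*x**2 + 3) - 192*x**3*sqrt(4*x**4 + 3*x**2 + 3) + 8*sqrt(6)*x**3 - 90*x**2*sqrt(4*x**4 + 3*x**2 + 3) + 32*x*sqrt(4*x**4 + 3*x**2 + 3) + 3*sqrt(6)*x)/(12*sqrt(4*x**4 + 3*x**2 + 3)), which equals f(x).
F(4) = -2464/3 + 5*sqrt(258)/12; F(0) = sqrt(2)/4.
Integral = F(4) - F(0) = -2464/3 - sqrt(2)/4 + 5*sqrt(258)/12.

Antiderivative: F(x) = x**5/3 - 4*x**4 - 5*x**3/2 + 4*x**2/3 + sqrt(6)*sqrt(4*x**4 + 3*x**2 + 3)/12; value = -2464/3 - sqrt(2)/4 + 5*sqrt(258)/12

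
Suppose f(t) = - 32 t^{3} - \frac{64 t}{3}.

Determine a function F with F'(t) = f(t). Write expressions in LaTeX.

An antiderivative is F(t) = - 2 \left(2 t^{2} + \frac{4}{3}\right)^{2}.

The substitution u = 2 t^{2} + \frac{4}{3} works: f is exactly (dF/du)*(du/dt) for that inner function.
Check: d/dt[- 2 \left(2 t^{2} + \frac{4}{3}\right)^{2}] = - 32 t^{3} - \frac{64 t}{3} = f(t).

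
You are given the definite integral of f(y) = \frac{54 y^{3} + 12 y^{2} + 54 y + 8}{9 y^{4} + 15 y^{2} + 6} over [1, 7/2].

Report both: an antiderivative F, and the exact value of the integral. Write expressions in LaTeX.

Check any antiderivative F(y) by computing F'(y) and comparing it with f(y).
F(y) = 3 \log{\left(y^{2} + \frac{2}{3} \right)} + \frac{4 \operatorname{atan}{\left(y \right)}}{3} is an antiderivative of f.
Check: d/dy[3 \log{\left(y^{2} + \frac{2}{3} \right)} + \frac{4 \operatorname{atan}{\left(y \right)}}{3}] = \frac{54 y^{3} + 12 y^{2} + 54 y + 8}{9 y^{4} + 15 y^{2} + 6} = f(y).
F(7/2) = \frac{4 \operatorname{atan}{\left(\frac{7}{2} \right)}}{3} + 3 \log{\left(\frac{155}{12} \right)}; F(1) = \frac{\pi}{3} + 3 \log{\left(\frac{5}{3} \right)}.
Integral = F(7/2) - F(1) = - 3 \log{\left(\frac{5}{3} \right)} - \frac{\pi}{3} + \frac{4 \operatorname{atan}{\left(\frac{7}{2} \right)}}{3} + 3 \log{\left(\frac{155}{12} \right)}.

Antiderivative: F(y) = 3 \log{\left(y^{2} + \frac{2}{3} \right)} + \frac{4 \operatorname{atan}{\left(y \right)}}{3}; value = - 3 \log{\left(\frac{5}{3} \right)} - \frac{\pi}{3} + \frac{4 \operatorname{atan}{\left(\frac{7}{2} \right)}}{3} + 3 \log{\left(\frac{155}{12} \right)}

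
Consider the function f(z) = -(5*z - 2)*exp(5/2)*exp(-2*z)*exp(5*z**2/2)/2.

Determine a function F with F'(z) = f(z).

The substitution u = 5*z**2/2 - 2*z + 5/2 works: f is exactly (dF/du)*(du/dz) for that inner function.
Check: d/dz[-exp(5*z**2/2 - 2*z + 5/2)/2] = -5*z*exp(5/2)*exp(-2*z)*exp(5*z**2/2)/2 + exp(5/2)*exp(-2*z)*exp(5*z**2/2), which equals f(z).

An antiderivative is F(z) = -exp(5*z**2/2 - 2*z + 5/2)/2.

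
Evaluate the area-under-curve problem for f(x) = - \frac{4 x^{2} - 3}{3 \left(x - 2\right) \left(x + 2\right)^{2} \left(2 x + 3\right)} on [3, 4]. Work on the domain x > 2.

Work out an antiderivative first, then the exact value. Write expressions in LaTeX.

Factor the denominator (3 \left(x - 2\right) \left(x + 2\right)^{2} \left(2 x + 3\right)) and decompose: f = \frac{16}{7 \left(2 x + 3\right)} - \frac{53}{48 \left(x + 2\right)} - \frac{13}{12 \left(x + 2\right)^{2}} - \frac{13}{336 \left(x - 2\right)}; each piece integrates to a log, atan, or power term.
F(x) = - \frac{13 \log{\left(x - 2 \right)}}{336} + \frac{8 \log{\left(x + \frac{3}{2} \right)}}{7} - \frac{53 \log{\left(x + 2 \right)}}{48} + \frac{13}{12 x + 24} is an antiderivative of f.
Check: d/dx[- \frac{13 \log{\left(x - 2 \right)}}{336} + \frac{8 \log{\left(x + \frac{3}{2} \right)}}{7} - \frac{53 \log{\left(x + 2 \right)}}{48} + \frac{13}{12 x + 24}] = \frac{3 - 4 x^{2}}{6 x^{4} + 21 x^{3} - 6 x^{2} - 84 x - 72}, which equals f(x).
F(4) = - \frac{53 \log{\left(6 \right)}}{48} - \frac{13 \log{\left(2 \right)}}{336} + \frac{13}{72} + \frac{8 \log{\left(\frac{11}{2} \right)}}{7}; F(3) = - \frac{53 \log{\left(5 \right)}}{48} + \frac{13}{60} + \frac{8 \log{\left(\frac{9}{2} \right)}}{7}.
Integral = F(4) - F(3) = - \frac{53 \log{\left(6 \right)}}{48} - \frac{8 \log{\left(\frac{9}{2} \right)}}{7} - \frac{13}{360} - \frac{13 \log{\left(2 \right)}}{336} + \frac{53 \log{\left(5 \right)}}{48} + \frac{8 \log{\left(\frac{11}{2} \right)}}{7}.

Antiderivative: F(x) = - \frac{13 \log{\left(x - 2 \right)}}{336} + \frac{8 \log{\left(x + \frac{3}{2} \right)}}{7} - \frac{53 \log{\left(x + 2 \right)}}{48} + \frac{13}{12 x + 24}; value = - \frac{53 \log{\left(6 \right)}}{48} - \frac{8 \log{\left(\frac{9}{2} \right)}}{7} - \frac{13}{360} - \frac{13 \log{\left(2 \right)}}{336} + \frac{53 \log{\left(5 \right)}}{48} + \frac{8 \log{\left(\frac{11}{2} \right)}}{7}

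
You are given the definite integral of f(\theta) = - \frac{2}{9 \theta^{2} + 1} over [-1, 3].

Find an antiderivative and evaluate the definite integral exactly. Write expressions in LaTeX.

Differentiate the proposed F(\theta) back; it has to land on f(\theta) exactly.
F(\theta) = - \frac{2 \operatorname{atan}{\left(3 \theta \right)}}{3} is an antiderivative of f.
Check: d/d\theta[- \frac{2 \operatorname{atan}{\left(3 \theta \right)}}{3}] = - \frac{2}{9 \theta^{2} + 1} = f(\theta).
F(3) = - \frac{2 \operatorname{atan}{\left(9 \right)}}{3}; F(-1) = \frac{2 \operatorname{atan}{\left(3 \right)}}{3}.
Integral = F(3) - F(-1) = - \frac{2 \operatorname{atan}{\left(9 \right)}}{3} - \frac{2 \operatorname{atan}{\left(3 \right)}}{3}.

Antiderivative: F(\theta) = - \frac{2 \operatorname{atan}{\left(3 \theta \right)}}{3}; value = - \frac{2 \operatorname{atan}{\left(9 \right)}}{3} - \frac{2 \operatorname{atan}{\left(3 \right)}}{3}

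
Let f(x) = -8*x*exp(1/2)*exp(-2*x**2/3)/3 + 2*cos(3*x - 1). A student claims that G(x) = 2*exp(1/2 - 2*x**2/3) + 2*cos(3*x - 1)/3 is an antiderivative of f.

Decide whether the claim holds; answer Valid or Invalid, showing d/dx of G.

d/dx[G] = (-8*x - 6*exp(-1/2)*exp(2*x**2/3)*sin(3*x - 1))*exp(1/2)*exp(-2*x**2/3)/3
d/dx[G] - f(x) = -2*sin(3*x - 1) - 2*cos(3*x - 1) != 0.

Invalid: d/dx[G] - f = -2*sin(3*x - 1) - 2*cos(3*x - 1), which is not 0.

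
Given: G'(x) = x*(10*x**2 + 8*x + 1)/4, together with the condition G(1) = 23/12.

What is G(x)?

Since d/dx undoes antidifferentiation here, G(x) must give back the stated G'(x).
A general antiderivative is 5*x**4/8 + 2*x**3/3 + x**2/8 + C.
The condition gives C = 23/12 - (17/12) = 1/2.
So G(x) = 5*x**4/8 + 2*x**3/3 + x**2/8 + 1/2.
Check: d/dx[5*x**4/8 + 2*x**3/3 + x**2/8 + 1/2] = 5*x**3/2 + 2*x**2 + x/4, which equals G'(x).

G(x) = 5*x**4/8 + 2*x**3/3 + x**2/8 + 1/2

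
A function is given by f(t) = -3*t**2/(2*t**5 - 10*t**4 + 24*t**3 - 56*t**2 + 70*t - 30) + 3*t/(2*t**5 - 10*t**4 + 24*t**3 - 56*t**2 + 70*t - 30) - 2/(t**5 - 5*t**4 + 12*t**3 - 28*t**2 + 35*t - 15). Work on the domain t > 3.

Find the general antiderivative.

F(t) = (-495*(t - 1)*log(t - 3) + 385*(t - 1)*log(t - 1) + 55*(t - 1)*log(t**2 + 5) + 136*sqrt(5)*(t - 1)*atan(sqrt(5)*t/5) - 420)/(2520*(t - 1)) + C

Factor the denominator (2*(t - 3)*(t - 1)**2*(t**2 + 5)) and decompose: f = (11*t + 68)/(252*(t**2 + 5)) + 11/(72*(t - 1)) + 1/(6*(t - 1)**2) - 11/(56*(t - 3)); each piece integrates to a log, atan, or power term.
Check: d/dt[(-495*(t - 1)*log(t - 3) + 385*(t - 1)*log(t - 1) + 55*(t - 1)*log(t**2 + 5) + 136*sqrt(5)*(t - 1)*atan(sqrt(5)*t/5) - 420)/(2520*(t - 1))] = (-3*t**2 + 3*t - 4)/(2*t**5 - 10*t**4 + 24*t**3 - 56*t**2 + 70*t - 30), which equals f(t).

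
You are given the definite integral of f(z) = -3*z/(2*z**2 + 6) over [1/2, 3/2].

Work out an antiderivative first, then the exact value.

Antiderivative: F(z) = -3*log(z**2 + 3)/4; value = -3*log(21/4)/4 + 3*log(13/4)/4

f matches the chain-rule pattern g'(h)*h' with inner function h(z) = z**2 + 3; substituting u = h(z) collapses the integral.
F(z) = -3*log(z**2 + 3)/4 is an antiderivative of f.
Check: d/dz[-3*log(z**2 + 3)/4] = -3*z/(2*z**2 + 6) = f(z).
F(3/2) = -3*log(21/4)/4; F(1/2) = -3*log(13/4)/4.
Integral = F(3/2) - F(1/2) = -3*log(21/4)/4 + 3*log(13/4)/4.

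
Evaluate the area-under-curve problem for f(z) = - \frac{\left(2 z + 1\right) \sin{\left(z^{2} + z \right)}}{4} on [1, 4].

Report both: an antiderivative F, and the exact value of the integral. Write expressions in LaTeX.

f matches the chain-rule pattern g'(h)*h' with inner function h(z) = z^{2} + z; substituting u = h(z) collapses the integral.
F(z) = \frac{\cos{\left(z^{2} + z \right)}}{4} is an antiderivative of f.
Check: d/dz[\frac{\cos{\left(z^{2} + z \right)}}{4}] = - \frac{z \sin{\left(z^{2} + z \right)}}{2} - \frac{\sin{\left(z^{2} + z \right)}}{4}, which equals f(z).
F(4) = \frac{\cos{\left(20 \right)}}{4}; F(1) = \frac{\cos{\left(2 \right)}}{4}.
Integral = F(4) - F(1) = \frac{\cos{\left(20 \right)}}{4} - \frac{\cos{\left(2 \right)}}{4}.

Antiderivative: F(z) = \frac{\cos{\left(z^{2} + z \right)}}{4}; value = \frac{\cos{\left(20 \right)}}{4} - \frac{\cos{\left(2 \right)}}{4}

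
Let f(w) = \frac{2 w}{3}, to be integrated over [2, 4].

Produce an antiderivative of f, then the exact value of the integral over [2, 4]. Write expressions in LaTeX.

Whatever form F(w) takes, F'(w) = f(w) is non-negotiable.
F(w) = \frac{w^{2}}{3} is an antiderivative of f.
Check: d/dw[\frac{w^{2}}{3}] = \frac{2 w}{3} = f(w).
F(4) = \frac{16}{3}; F(2) = \frac{4}{3}.
Integral = F(4) - F(2) = 4.

Antiderivative: F(w) = \frac{w^{2}}{3}; value = 4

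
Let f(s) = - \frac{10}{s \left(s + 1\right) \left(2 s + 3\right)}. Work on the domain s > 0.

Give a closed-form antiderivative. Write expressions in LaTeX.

The denominator factors as s \left(s + 1\right) \left(2 s + 3\right); partial fractions split f into directly integrable pieces: - \frac{40}{3 \left(2 s + 3\right)} + \frac{10}{s + 1} - \frac{10}{3 s}.
Check: d/ds[\frac{10 \left(- \log{\left(s \right)} + 3 \log{\left(s + 1 \right)} - 2 \log{\left(s + \frac{3}{2} \right)}\right)}{3}] = - \frac{10}{2 s^{3} + 5 s^{2} + 3 s}, which equals f(s).

An antiderivative is F(s) = \frac{10 \left(- \log{\left(s \right)} + 3 \log{\left(s + 1 \right)} - 2 \log{\left(s + \frac{3}{2} \right)}\right)}{3}.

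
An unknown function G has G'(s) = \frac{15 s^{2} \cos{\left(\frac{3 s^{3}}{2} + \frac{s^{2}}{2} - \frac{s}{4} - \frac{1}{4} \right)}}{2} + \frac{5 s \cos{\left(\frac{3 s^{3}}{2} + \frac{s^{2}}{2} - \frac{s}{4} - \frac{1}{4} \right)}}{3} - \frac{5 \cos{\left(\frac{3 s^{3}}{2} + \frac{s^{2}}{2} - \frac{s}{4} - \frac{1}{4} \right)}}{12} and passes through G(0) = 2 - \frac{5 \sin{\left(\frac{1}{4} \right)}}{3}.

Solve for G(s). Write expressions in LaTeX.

G(s) = \frac{5 \sin{\left(\frac{3 s^{3}}{2} + \frac{s^{2}}{2} - \frac{s}{4} - \frac{1}{4} \right)} + 6}{3}

The substitution u = \frac{3 s^{3}}{2} + \frac{s^{2}}{2} - \frac{s}{4} - \frac{1}{4} works: G'(s) is exactly (dG/du)*(du/ds) for that inner function.
A general antiderivative is \frac{5 \sin{\left(\frac{3 s^{3}}{2} + \frac{s^{2}}{2} - \frac{s}{4} - \frac{1}{4} \right)}}{3} + C.
The condition gives C = 2 - \frac{5 \sin{\left(\frac{1}{4} \right)}}{3} - (- \frac{5 \sin{\left(\frac{1}{4} \right)}}{3}) = 2.
So G(s) = \frac{5 \sin{\left(\frac{3 s^{3}}{2} + \frac{s^{2}}{2} - \frac{s}{4} - \frac{1}{4} \right)} + 6}{3}.
Check: d/ds[\frac{5 \sin{\left(\frac{3 s^{3}}{2} + \frac{s^{2}}{2} - \frac{s}{4} - \frac{1}{4} \right)} + 6}{3}] = \frac{15 s^{2} \cos{\left(\frac{3 s^{3}}{2} + \frac{s^{2}}{2} - \frac{s}{4} - \frac{1}{4} \right)}}{2} + \frac{5 s \cos{\left(\frac{3 s^{3}}{2} + \frac{s^{2}}{2} - \frac{s}{4} - \frac{1}{4} \right)}}{3} - \frac{5 \cos{\left(\frac{3 s^{3}}{2} + \frac{s^{2}}{2} - \frac{s}{4} - \frac{1}{4} \right)}}{12} = G'(s).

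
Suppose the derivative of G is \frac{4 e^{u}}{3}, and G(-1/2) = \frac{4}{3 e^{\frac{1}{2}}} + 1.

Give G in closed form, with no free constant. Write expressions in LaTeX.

A first test for any G(u): its u-derivative must equal the given G'(u).
A general antiderivative is \frac{4 e^{u}}{3} + C.
The condition gives C = \frac{4}{3 e^{\frac{1}{2}}} + 1 - (\frac{4}{3 e^{\frac{1}{2}}}) = 1.
So G(u) = \frac{4 e^{u}}{3} + 1.
Check: d/du[\frac{4 e^{u}}{3} + 1] = \frac{4 e^{u}}{3} = G'(u).

G(u) = \frac{4 e^{u}}{3} + 1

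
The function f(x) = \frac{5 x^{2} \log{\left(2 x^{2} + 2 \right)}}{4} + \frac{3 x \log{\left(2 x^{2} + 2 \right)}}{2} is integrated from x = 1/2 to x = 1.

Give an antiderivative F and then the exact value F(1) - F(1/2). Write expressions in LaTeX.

Integrate term by term and add the pieces.
F(x) = \frac{- 10 x^{3} + 3 x^{2} \left(5 x + 9\right) \log{\left(2 x^{2} + 2 \right)} - 27 x^{2} + 30 x + 27 \log{\left(x^{2} + 1 \right)} - 30 \operatorname{atan}{\left(x \right)}}{36} is an antiderivative of f.
Check: d/dx[\frac{- 10 x^{3} + 3 x^{2} \left(5 x + 9\right) \log{\left(2 x^{2} + 2 \right)} - 27 x^{2} + 30 x + 27 \log{\left(x^{2} + 1 \right)} - 30 \operatorname{atan}{\left(x \right)}}{36}] = \frac{5 x^{2} \log{\left(x^{2} + 1 \right)}}{4} + \frac{5 x^{2} \log{\left(2 \right)}}{4} + \frac{3 x \log{\left(x^{2} + 1 \right)}}{2} + \frac{3 x \log{\left(2 \right)}}{2}, which equals f(x).
F(1) = - \frac{5 \pi}{24} - \frac{7}{36} + \frac{3 \log{\left(2 \right)}}{4} + \frac{7 \log{\left(4 \right)}}{6}; F(1/2) = - \frac{5 \operatorname{atan}{\left(\frac{1}{2} \right)}}{6} + \frac{3 \log{\left(\frac{5}{4} \right)}}{4} + \frac{7}{36} + \frac{23 \log{\left(\frac{5}{2} \right)}}{96}.
Integral = F(1) - F(1/2) = - \frac{5 \pi}{24} - \frac{7}{18} - \frac{23 \log{\left(\frac{5}{2} \right)}}{96} - \frac{3 \log{\left(\frac{5}{4} \right)}}{4} + \frac{5 \operatorname{atan}{\left(\frac{1}{2} \right)}}{6} + \frac{3 \log{\left(2 \right)}}{4} + \frac{7 \log{\left(4 \right)}}{6}.

Antiderivative: F(x) = \frac{- 10 x^{3} + 3 x^{2} \left(5 x + 9\right) \log{\left(2 x^{2} + 2 \right)} - 27 x^{2} + 30 x + 27 \log{\left(x^{2} + 1 \right)} - 30 \operatorname{atan}{\left(x \right)}}{36}; value = - \frac{5 \pi}{24} - \frac{7}{18} - \frac{23 \log{\left(\frac{5}{2} \right)}}{96} - \frac{3 \log{\left(\frac{5}{4} \right)}}{4} + \frac{5 \operatorname{atan}{\left(\frac{1}{2} \right)}}{6} + \frac{3 \log{\left(2 \right)}}{4} + \frac{7 \log{\left(4 \right)}}{6}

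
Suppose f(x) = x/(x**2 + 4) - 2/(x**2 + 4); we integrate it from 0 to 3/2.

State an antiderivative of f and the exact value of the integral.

Integrate term by term and add the pieces.
F(x) = log(x**2 + 4)/2 - atan(x/2) is an antiderivative of f.
Check: d/dx[log(x**2 + 4)/2 - atan(x/2)] = (x - 2)/(x**2 + 4), which equals f(x).
F(3/2) = -atan(3/4) + log(25/4)/2; F(0) = log(4)/2.
Integral = F(3/2) - F(0) = -log(4)/2 - atan(3/4) + log(25/4)/2.

Antiderivative: F(x) = log(x**2 + 4)/2 - atan(x/2); value = -log(4)/2 - atan(3/4) + log(25/4)/2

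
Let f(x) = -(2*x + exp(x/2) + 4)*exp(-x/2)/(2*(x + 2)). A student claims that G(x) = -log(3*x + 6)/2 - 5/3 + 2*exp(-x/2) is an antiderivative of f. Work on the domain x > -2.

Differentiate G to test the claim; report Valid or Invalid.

Valid - the claim checks out under differentiation.

d/dx[G] = (-2*x - exp(x/2) - 4)/(2*x*exp(x/2) + 4*exp(x/2))
This equals f(x) exactly, so the claim holds.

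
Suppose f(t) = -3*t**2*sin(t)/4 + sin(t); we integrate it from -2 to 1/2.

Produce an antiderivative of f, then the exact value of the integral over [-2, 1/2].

Antiderivative: F(t) = 3*t**2*cos(t)/4 - 3*t*sin(t)/2 - 5*cos(t)/2; value = -37*cos(1/2)/16 - 3*sin(1/2)/4 - cos(2)/2 + 3*sin(2)

The integrand splits into summands that can be handled one at a time.
F(t) = 3*t**2*cos(t)/4 - 3*t*sin(t)/2 - 5*cos(t)/2 is an antiderivative of f.
Check: d/dt[3*t**2*cos(t)/4 - 3*t*sin(t)/2 - 5*cos(t)/2] = -3*t**2*sin(t)/4 + sin(t) = f(t).
F(1/2) = -37*cos(1/2)/16 - 3*sin(1/2)/4; F(-2) = -3*sin(2) + cos(2)/2.
Integral = F(1/2) - F(-2) = -37*cos(1/2)/16 - 3*sin(1/2)/4 - cos(2)/2 + 3*sin(2).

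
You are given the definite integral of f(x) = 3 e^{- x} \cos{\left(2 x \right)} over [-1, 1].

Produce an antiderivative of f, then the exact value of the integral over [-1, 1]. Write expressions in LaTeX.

Since d/dx undoes antidifferentiation here, F'(x) = f(x) is required of F(x).
F(x) = \frac{\left(6 \sin{\left(2 x \right)} - 3 \cos{\left(2 x \right)}\right) e^{- x}}{5} is an antiderivative of f.
Check: d/dx[\frac{\left(6 \sin{\left(2 x \right)} - 3 \cos{\left(2 x \right)}\right) e^{- x}}{5}] = 3 e^{- x} \cos{\left(2 x \right)} = f(x).
F(1) = - \frac{3 \cos{\left(2 \right)}}{5 e} + \frac{6 \sin{\left(2 \right)}}{5 e}; F(-1) = - \frac{6 e \sin{\left(2 \right)}}{5} - \frac{3 e \cos{\left(2 \right)}}{5}.
Integral = F(1) - F(-1) = \frac{3 e \cos{\left(2 \right)}}{5} - \frac{3 \cos{\left(2 \right)}}{5 e} + \frac{6 \sin{\left(2 \right)}}{5 e} + \frac{6 e \sin{\left(2 \right)}}{5}.

Antiderivative: F(x) = \frac{\left(6 \sin{\left(2 x \right)} - 3 \cos{\left(2 x \right)}\right) e^{- x}}{5}; value = \frac{3 e \cos{\left(2 \right)}}{5} - \frac{3 \cos{\left(2 \right)}}{5 e} + \frac{6 \sin{\left(2 \right)}}{5 e} + \frac{6 e \sin{\left(2 \right)}}{5}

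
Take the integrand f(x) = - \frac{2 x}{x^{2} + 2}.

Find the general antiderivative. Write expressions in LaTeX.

The substitution u = x^{2} + 2 works: f is exactly (dF/du)*(du/dx) for that inner function.
Check: d/dx[- \log{\left(x^{2} + 2 \right)}] = - \frac{2 x}{x^{2} + 2} = f(x).

F(x) = - \log{\left(x^{2} + 2 \right)} + C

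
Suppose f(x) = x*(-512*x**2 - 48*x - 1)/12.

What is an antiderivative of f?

An antiderivative is F(x) = -32*x**4/3 - 4*x**3/3 - x**2/24.

f matches the chain-rule pattern g'(h)*h' with inner function h(x) = -4*x**2 - x/4; substituting u = h(x) collapses the integral.
Check: d/dx[-32*x**4/3 - 4*x**3/3 - x**2/24] = -128*x**3/3 - 4*x**2 - x/12, which equals f(x).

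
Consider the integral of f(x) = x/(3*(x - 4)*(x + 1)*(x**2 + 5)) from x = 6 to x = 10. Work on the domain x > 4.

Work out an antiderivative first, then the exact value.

The denominator factors as 3*(x - 4)*(x + 1)*(x**2 + 5); partial fractions split f into directly integrable pieces: -(3*x + 5)/(126*(x**2 + 5)) + 1/(90*(x + 1)) + 4/(315*(x - 4)).
F(x) = 4*log(x - 4)/315 + log(x + 1)/90 - log(x**2 + 5)/84 - sqrt(5)*atan(sqrt(5)*x/5)/126 is an antiderivative of f.
Check: d/dx[4*log(x - 4)/315 + log(x + 1)/90 - log(x**2 + 5)/84 - sqrt(5)*atan(sqrt(5)*x/5)/126] = x/(3*x**4 - 9*x**3 + 3*x**2 - 45*x - 60), which equals f(x).
F(10) = -log(105)/84 - sqrt(5)*atan(2*sqrt(5))/126 + 4*log(6)/315 + log(11)/90; F(6) = -log(41)/84 - sqrt(5)*atan(6*sqrt(5)/5)/126 + 4*log(2)/315 + log(7)/90.
Integral = F(10) - F(6) = -log(105)/84 - sqrt(5)*atan(2*sqrt(5))/126 - log(7)/90 - 4*log(2)/315 + sqrt(5)*atan(6*sqrt(5)/5)/126 + 4*log(6)/315 + log(11)/90 + log(41)/84.

Antiderivative: F(x) = 4*log(x - 4)/315 + log(x + 1)/90 - log(x**2 + 5)/84 - sqrt(5)*atan(sqrt(5)*x/5)/126; value = -log(105)/84 - sqrt(5)*atan(2*sqrt(5))/126 - log(7)/90 - 4*log(2)/315 + sqrt(5)*atan(6*sqrt(5)/5)/126 + 4*log(6)/315 + log(11)/90 + log(41)/84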